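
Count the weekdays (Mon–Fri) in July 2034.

July 1, 2034 is a Saturday.
That's 31 days from start to end, counting both.
31 = 7 × 4 + 3, so there are 4 full weeks plus 3 extra days.
Each full week contributes 5 weekdays (Mon–Fri): 4 × 5 = 20.
The 3 extra days are Saturday, Sunday, Monday — 1 of them qualifies.
Total: 20 + 1 = 21.

21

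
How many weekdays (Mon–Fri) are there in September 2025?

22 weekdays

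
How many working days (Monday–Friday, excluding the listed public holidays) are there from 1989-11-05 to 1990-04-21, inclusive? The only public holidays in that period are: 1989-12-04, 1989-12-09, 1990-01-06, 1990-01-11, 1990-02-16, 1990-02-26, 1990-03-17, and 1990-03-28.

115 working days

1989-11-05 is a Sunday.
From 1989-11-05 to 1990-04-21 is 168 days inclusive.
168 = 7 × 24, so the span is exactly 24 full weeks.
Each full week contributes 5 weekdays (Mon–Fri): 24 × 5 = 120.
Total: 120.
Holidays: 1989-12-04 (Mon); 1989-12-09 (Sat); 1990-01-06 (Sat); 1990-01-11 (Thu); 1990-02-16 (Fri); 1990-02-26 (Mon); 1990-03-17 (Sat); 1990-03-28 (Wed).
5 of the 8 holidays fall on weekdays; the rest are weekends and were already excluded.
Business days: 120 − 5 = 115.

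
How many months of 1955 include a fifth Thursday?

A month has five Thursdays exactly when Thursday falls within its first (length − 28) days.
Jan: 31 days, starts Sat → 5 of Sat, Sun, Mon
Feb: 28 days, starts Tue → 5 of (none)
Mar: 31 days, starts Tue → 5 of Tue, Wed, Thu ✓
Apr: 30 days, starts Fri → 5 of Fri, Sat
May: 31 days, starts Sun → 5 of Sun, Mon, Tue
Jun: 30 days, starts Wed → 5 of Wed, Thu ✓
Jul: 31 days, starts Fri → 5 of Fri, Sat, Sun
Aug: 31 days, starts Mon → 5 of Mon, Tue, Wed
Sep: 30 days, starts Thu → 5 of Thu, Fri ✓
Oct: 31 days, starts Sat → 5 of Sat, Sun, Mon
Nov: 30 days, starts Tue → 5 of Tue, Wed
Dec: 31 days, starts Thu → 5 of Thu, Fri, Sat ✓
Months with five Thursdays: Mar, Jun, Sep, Dec.

4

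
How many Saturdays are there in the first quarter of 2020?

13

2020-01-01 is a Wednesday.
That's 91 days from start to end, counting both.
91 = 7 × 13, so the span is exactly 13 full weeks.
Each full week contributes one Saturday: 13 so far.
Total: 13.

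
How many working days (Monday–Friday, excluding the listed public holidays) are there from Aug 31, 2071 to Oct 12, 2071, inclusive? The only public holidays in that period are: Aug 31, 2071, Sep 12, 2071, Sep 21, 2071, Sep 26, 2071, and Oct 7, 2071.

Aug 31, 2071 is a Monday.
The range spans 43 days (inclusive of both endpoints).
43 = 7 × 6 + 1, so there are 6 full weeks plus 1 extra day.
Each full week contributes 5 weekdays (Mon–Fri): 6 × 5 = 30.
The 1 extra day is Monday — 1 of them qualifies.
Total: 30 + 1 = 31.
Holidays: Aug 31, 2071 (Mon); Sep 12, 2071 (Sat); Sep 21, 2071 (Mon); Sep 26, 2071 (Sat); Oct 7, 2071 (Wed).
3 of the 5 holidays fall on weekdays; the rest are weekends and were already excluded.
Business days: 31 − 3 = 28.

28 working days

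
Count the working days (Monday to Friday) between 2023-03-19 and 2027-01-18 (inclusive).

2023-03-19 is a Sunday.
That's 1402 days from start to end, counting both.
1402 = 7 × 200 + 2, so there are 200 full weeks plus 2 extra days.
Each full week contributes 5 weekdays (Mon–Fri): 200 × 5 = 1000.
The 2 extra days are Sun, Mon — 1 of them qualifies.
Total: 1000 + 1 = 1001.

1001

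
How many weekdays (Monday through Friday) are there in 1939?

Jan 1, 1939 is a Sunday.
From Jan 1, 1939 to Dec 31, 1939 is 365 days inclusive.
365 = 7 × 52 + 1, so there are 52 full weeks plus 1 extra day.
Each full week contributes 5 weekdays (Mon–Fri): 52 × 5 = 260.
The 1 extra day is Sun — none qualify.
Total: 260 + 0 = 260.

260 weekdays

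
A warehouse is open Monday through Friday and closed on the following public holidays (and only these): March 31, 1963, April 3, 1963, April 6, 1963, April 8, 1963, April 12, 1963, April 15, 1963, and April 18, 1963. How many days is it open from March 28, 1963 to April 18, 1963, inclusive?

March 28, 1963 is a Thursday.
From March 28, 1963 to April 18, 1963 is 22 days inclusive.
22 = 7 × 3 + 1, so there are 3 full weeks plus 1 extra day.
Each full week contributes 5 weekdays (Mon–Fri): 3 × 5 = 15.
The 1 extra day is Thu — 1 of them qualifies.
Total: 15 + 1 = 16.
Holidays: March 31, 1963 (Sun); April 3, 1963 (Wed); April 6, 1963 (Sat); April 8, 1963 (Mon); April 12, 1963 (Fri); April 15, 1963 (Mon); April 18, 1963 (Thu).
5 of the 7 holidays fall on weekdays; the rest are weekends and were already excluded.
Business days: 16 − 5 = 11.

11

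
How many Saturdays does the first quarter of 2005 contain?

1 January 2005 is a Saturday.
That's 90 days from start to end, counting both.
90 = 7 × 12 + 6, so there are 12 full weeks plus 6 extra days.
Each full week contributes one Saturday: 12 so far.
The 6 extra days are Sat, Sun, Mon, Tue, Wed, Thu — 1 of them qualifies.
Total: 12 + 1 = 13.

13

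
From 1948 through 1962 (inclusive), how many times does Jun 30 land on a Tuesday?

2

Day of week of June 30 in each year:
1948: Wed, 1949: Thu, 1950: Fri, 1951: Sat, 1952: Mon, 1953: Tue ✓, 1954: Wed, 1955: Thu, 1956: Sat, 1957: Sun, 1958: Mon, 1959: Tue ✓, 1960: Thu, 1961: Fri, 1962: Sat
Tuesdays: 1953, 1959.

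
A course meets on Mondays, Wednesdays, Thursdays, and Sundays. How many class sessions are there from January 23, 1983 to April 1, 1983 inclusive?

40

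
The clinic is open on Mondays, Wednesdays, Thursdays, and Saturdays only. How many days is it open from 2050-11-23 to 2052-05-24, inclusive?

314

2050-11-23 is a Wednesday.
From 2050-11-23 to 2052-05-24 is 549 days inclusive.
549 = 7 × 78 + 3, so there are 78 full weeks plus 3 extra days.
Each full week contributes 4 days from the set (Mon, Wed, Thu, Sat): 78 × 4 = 312.
The 3 extra days are Wed, Thu, Fri — 2 of them qualify.
Total: 312 + 2 = 314.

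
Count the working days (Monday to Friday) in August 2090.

23

2090-08-01 is a Tuesday.
From 2090-08-01 to 2090-08-31 is 31 days inclusive.
31 = 7 × 4 + 3, so there are 4 full weeks plus 3 extra days.
Each full week contributes 5 weekdays (Mon–Fri): 4 × 5 = 20.
The 3 extra days are Tuesday, Wednesday, Thursday — 3 of them qualify.
Total: 20 + 3 = 23.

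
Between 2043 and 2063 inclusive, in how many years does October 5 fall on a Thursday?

4

Day of week of October 5 in each year:
2043: Mon, 2044: Wed, 2045: Thu ✓, 2046: Fri, 2047: Sat, 2048: Mon, 2049: Tue, 2050: Wed, 2051: Thu ✓, 2052: Sat, 2053: Sun, 2054: Mon, 2055: Tue, 2056: Thu ✓, 2057: Fri, 2058: Sat, 2059: Sun, 2060: Tue, 2061: Wed, 2062: Thu ✓, 2063: Fri
Thursdays: 2045, 2051, 2056, 2062.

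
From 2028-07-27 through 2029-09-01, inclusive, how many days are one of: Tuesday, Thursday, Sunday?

2028-07-27 is a Thursday.
From 2028-07-27 to 2029-09-01 is 402 days inclusive.
402 = 7 × 57 + 3, so there are 57 full weeks plus 3 extra days.
Each full week contributes 3 days from the set (Tue, Thu, Sun): 57 × 3 = 171.
The 3 extra days are Thursday, Friday, Saturday — 1 of them qualifies.
Total: 171 + 1 = 172.

172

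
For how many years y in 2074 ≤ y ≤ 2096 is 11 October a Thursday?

Day of week of October 11 in each year:
2074: Thu ✓, 2075: Fri, 2076: Sun, 2077: Mon, 2078: Tue, 2079: Wed, 2080: Fri, 2081: Sat, 2082: Sun, 2083: Mon, 2084: Wed, 2085: Thu ✓, 2086: Fri, 2087: Sat, 2088: Mon, 2089: Tue, 2090: Wed, 2091: Thu ✓, 2092: Sat, 2093: Sun, 2094: Mon, 2095: Tue, 2096: Thu ✓
Thursdays: 2074, 2085, 2091, 2096.

4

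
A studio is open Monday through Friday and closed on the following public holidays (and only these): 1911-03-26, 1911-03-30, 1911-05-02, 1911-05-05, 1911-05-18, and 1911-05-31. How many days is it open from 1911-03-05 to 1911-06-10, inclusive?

65

1911-03-05 is a Sunday.
From 1911-03-05 to 1911-06-10 is 98 days inclusive.
98 = 7 × 14, so the span is exactly 14 full weeks.
Each full week contributes 5 weekdays (Mon–Fri): 14 × 5 = 70.
Total: 70.
Holidays: 1911-03-26 (Sun); 1911-03-30 (Thu); 1911-05-02 (Tue); 1911-05-05 (Fri); 1911-05-18 (Thu); 1911-05-31 (Wed).
5 of the 6 holidays fall on weekdays; the rest are weekends and were already excluded.
Business days: 70 − 5 = 65.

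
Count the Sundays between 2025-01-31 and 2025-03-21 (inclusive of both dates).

2025-01-31 is a Friday.
From 2025-01-31 to 2025-03-21 is 50 days inclusive.
50 = 7 × 7 + 1, so there are 7 full weeks plus 1 extra day.
Each full week contributes one Sunday: 7 so far.
The 1 extra day is Friday — none qualify.
Total: 7 + 0 = 7.

7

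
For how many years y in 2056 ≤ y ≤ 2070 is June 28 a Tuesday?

2

Day of week of June 28 in each year:
2056: Wed, 2057: Thu, 2058: Fri, 2059: Sat, 2060: Mon, 2061: Tue ✓, 2062: Wed, 2063: Thu, 2064: Sat, 2065: Sun, 2066: Mon, 2067: Tue ✓, 2068: Thu, 2069: Fri, 2070: Sat
Tuesdays: 2061, 2067.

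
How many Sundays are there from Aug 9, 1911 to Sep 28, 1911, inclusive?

7 Sundays

Aug 9, 1911 is a Wednesday.
The range spans 51 days (inclusive of both endpoints).
51 = 7 × 7 + 2, so there are 7 full weeks plus 2 extra days.
Each full week contributes one Sunday: 7 so far.
The 2 extra days are Wednesday, Thursday — none qualify.
Total: 7 + 0 = 7.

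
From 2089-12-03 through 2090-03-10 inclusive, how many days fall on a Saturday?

14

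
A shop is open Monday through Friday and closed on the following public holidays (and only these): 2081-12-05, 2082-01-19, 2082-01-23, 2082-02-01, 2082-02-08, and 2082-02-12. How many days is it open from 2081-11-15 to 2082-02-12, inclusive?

2081-11-15 is a Saturday.
That's 90 days from start to end, counting both.
90 = 7 × 12 + 6, so there are 12 full weeks plus 6 extra days.
Each full week contributes 5 weekdays (Mon–Fri): 12 × 5 = 60.
The 6 extra days are Saturday, Sunday, Monday, Tuesday, Wednesday, Thursday — 4 of them qualify.
Total: 60 + 4 = 64.
Holidays: 2081-12-05 (Fri); 2082-01-19 (Mon); 2082-01-23 (Fri); 2082-02-01 (Sun); 2082-02-08 (Sun); 2082-02-12 (Thu).
4 of the 6 holidays fall on weekdays; the rest are weekends and were already excluded.
Business days: 64 − 4 = 60.

60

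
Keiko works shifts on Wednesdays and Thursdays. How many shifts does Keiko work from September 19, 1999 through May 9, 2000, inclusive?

66

September 19, 1999 is a Sunday.
From September 19, 1999 to May 9, 2000 is 234 days inclusive.
234 = 7 × 33 + 3, so there are 33 full weeks plus 3 extra days.
Each full week contributes 2 days from the set (Wed, Thu): 33 × 2 = 66.
The 3 extra days are Sun, Mon, Tue — none qualify.
Total: 66 + 0 = 66.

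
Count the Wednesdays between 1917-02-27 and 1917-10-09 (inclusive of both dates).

1917-02-27 is a Tuesday.
The range spans 225 days (inclusive of both endpoints).
225 = 7 × 32 + 1, so there are 32 full weeks plus 1 extra day.
Each full week contributes one Wednesday: 32 so far.
The 1 extra day is Tuesday — none qualify.
Total: 32 + 0 = 32.

32 Wednesdays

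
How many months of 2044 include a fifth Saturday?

5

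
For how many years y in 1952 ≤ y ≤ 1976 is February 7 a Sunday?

Day of week of February 7 in each year:
1952: Thu, 1953: Sat, 1954: Sun ✓, 1955: Mon, 1956: Tue, 1957: Thu, 1958: Fri, 1959: Sat, 1960: Sun ✓, 1961: Tue, 1962: Wed, 1963: Thu, 1964: Fri, 1965: Sun ✓, 1966: Mon, 1967: Tue, 1968: Wed, 1969: Fri, 1970: Sat, 1971: Sun ✓, 1972: Mon, 1973: Wed, 1974: Thu, 1975: Fri, 1976: Sat
Sundays: 1954, 1960, 1965, 1971.

4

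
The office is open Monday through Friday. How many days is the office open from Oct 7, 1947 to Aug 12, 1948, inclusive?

223 weekdays

Oct 7, 1947 is a Tuesday.
The range spans 311 days (inclusive of both endpoints).
311 = 7 × 44 + 3, so there are 44 full weeks plus 3 extra days.
Each full week contributes 5 weekdays (Mon–Fri): 44 × 5 = 220.
The 3 extra days are Tuesday, Wednesday, Thursday — 3 of them qualify.
Total: 220 + 3 = 223.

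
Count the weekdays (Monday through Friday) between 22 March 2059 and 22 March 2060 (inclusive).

22 March 2059 is a Saturday.
From 22 March 2059 to 22 March 2060 is 367 days inclusive.
367 = 7 × 52 + 3, so there are 52 full weeks plus 3 extra days.
Each full week contributes 5 weekdays (Mon–Fri): 52 × 5 = 260.
The 3 extra days are Sat, Sun, Mon — 1 of them qualifies.
Total: 260 + 1 = 261.

261 weekdays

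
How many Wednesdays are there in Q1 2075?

Jan 1, 2075 is a Tuesday.
That's 90 days from start to end, counting both.
90 = 7 × 12 + 6, so there are 12 full weeks plus 6 extra days.
Each full week contributes one Wednesday: 12 so far.
The 6 extra days are Tuesday, Wednesday, Thursday, Friday, Saturday, Sunday — 1 of them qualifies.
Total: 12 + 1 = 13.

13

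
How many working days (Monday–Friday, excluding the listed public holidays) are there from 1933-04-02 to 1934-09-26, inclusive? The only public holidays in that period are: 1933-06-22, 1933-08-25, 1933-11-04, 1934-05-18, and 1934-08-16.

384

1933-04-02 is a Sunday.
That's 543 days from start to end, counting both.
543 = 7 × 77 + 4, so there are 77 full weeks plus 4 extra days.
Each full week contributes 5 weekdays (Mon–Fri): 77 × 5 = 385.
The 4 extra days are Sunday, Monday, Tuesday, Wednesday — 3 of them qualify.
Total: 385 + 3 = 388.
Holidays: 1933-06-22 (Thu); 1933-08-25 (Fri); 1933-11-04 (Sat); 1934-05-18 (Fri); 1934-08-16 (Thu).
4 of the 5 holidays fall on weekdays; the rest are weekends and were already excluded.
Business days: 388 − 4 = 384.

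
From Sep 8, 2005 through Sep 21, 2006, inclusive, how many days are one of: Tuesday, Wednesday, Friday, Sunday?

216

Sep 8, 2005 is a Thursday.
That's 379 days from start to end, counting both.
379 = 7 × 54 + 1, so there are 54 full weeks plus 1 extra day.
Each full week contributes 4 days from the set (Tue, Wed, Fri, Sun): 54 × 4 = 216.
The 1 extra day is Thursday — none qualify.
Total: 216 + 0 = 216.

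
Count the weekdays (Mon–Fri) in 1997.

261

Jan 1, 1997 is a Wednesday.
From Jan 1, 1997 to Dec 31, 1997 is 365 days inclusive.
365 = 7 × 52 + 1, so there are 52 full weeks plus 1 extra day.
Each full week contributes 5 weekdays (Mon–Fri): 52 × 5 = 260.
The 1 extra day is Wednesday — 1 of them qualifies.
Total: 260 + 1 = 261.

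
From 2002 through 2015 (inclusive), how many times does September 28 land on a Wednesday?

2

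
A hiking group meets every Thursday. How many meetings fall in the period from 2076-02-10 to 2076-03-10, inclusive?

2076-02-10 is a Monday.
The range spans 30 days (inclusive of both endpoints).
30 = 7 × 4 + 2, so there are 4 full weeks plus 2 extra days.
Each full week contributes one Thursday: 4 so far.
The 2 extra days are Mon, Tue — none qualify.
Total: 4 + 0 = 4.

4 Thursdays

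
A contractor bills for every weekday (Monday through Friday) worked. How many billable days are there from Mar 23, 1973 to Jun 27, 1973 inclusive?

Mar 23, 1973 is a Friday.
From Mar 23, 1973 to Jun 27, 1973 is 97 days inclusive.
97 = 7 × 13 + 6, so there are 13 full weeks plus 6 extra days.
Each full week contributes 5 weekdays (Mon–Fri): 13 × 5 = 65.
The 6 extra days are Fri, Sat, Sun, Mon, Tue, Wed — 4 of them qualify.
Total: 65 + 4 = 69.

69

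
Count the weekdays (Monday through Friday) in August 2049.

1 August 2049 is a Sunday.
From 1 August 2049 to 31 August 2049 is 31 days inclusive.
31 = 7 × 4 + 3, so there are 4 full weeks plus 3 extra days.
Each full week contributes 5 weekdays (Mon–Fri): 4 × 5 = 20.
The 3 extra days are Sunday, Monday, Tuesday — 2 of them qualify.
Total: 20 + 2 = 22.

22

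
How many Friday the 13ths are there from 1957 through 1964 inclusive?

Friday-the-13ths by year:
1957: Sep, Dec
1958: Jun
1959: Feb, Mar, Nov
1960: May
1961: Jan, Oct
1962: Apr, Jul
1963: Sep, Dec
1964: Mar, Nov

15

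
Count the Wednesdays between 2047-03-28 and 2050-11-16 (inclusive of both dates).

190

2047-03-28 is a Thursday.
That's 1330 days from start to end, counting both.
1330 = 7 × 190, so the span is exactly 190 full weeks.
Each full week contributes one Wednesday: 190 so far.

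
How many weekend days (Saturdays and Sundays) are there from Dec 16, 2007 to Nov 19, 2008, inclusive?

Dec 16, 2007 is a Sunday.
That's 340 days from start to end, counting both.
340 = 7 × 48 + 4, so there are 48 full weeks plus 4 extra days.
Each full week contributes 2 weekend days (Sat, Sun): 48 × 2 = 96.
The 4 extra days are Sun, Mon, Tue, Wed — 1 of them qualifies.
Total: 96 + 1 = 97.

97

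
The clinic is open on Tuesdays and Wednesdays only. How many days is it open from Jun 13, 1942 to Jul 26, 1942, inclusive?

Jun 13, 1942 is a Saturday.
From Jun 13, 1942 to Jul 26, 1942 is 44 days inclusive.
44 = 7 × 6 + 2, so there are 6 full weeks plus 2 extra days.
Each full week contributes 2 days from the set (Tue, Wed): 6 × 2 = 12.
The 2 extra days are Sat, Sun — none qualify.
Total: 12 + 0 = 12.

12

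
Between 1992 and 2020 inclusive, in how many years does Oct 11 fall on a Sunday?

5

Day of week of October 11 in each year:
1992: Sun ✓, 1993: Mon, 1994: Tue, 1995: Wed, 1996: Fri, 1997: Sat, 1998: Sun ✓, 1999: Mon, 2000: Wed, 2001: Thu, 2002: Fri, 2003: Sat, 2004: Mon, 2005: Tue, 2006: Wed, 2007: Thu, 2008: Sat, 2009: Sun ✓, 2010: Mon, 2011: Tue, 2012: Thu, 2013: Fri, 2014: Sat, 2015: Sun ✓, 2016: Tue, 2017: Wed, 2018: Thu, 2019: Fri, 2020: Sun ✓
Sundays: 1992, 1998, 2009, 2015, 2020.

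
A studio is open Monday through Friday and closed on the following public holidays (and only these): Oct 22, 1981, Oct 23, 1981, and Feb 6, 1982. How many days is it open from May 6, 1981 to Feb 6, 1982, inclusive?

196

May 6, 1981 is a Wednesday.
That's 277 days from start to end, counting both.
277 = 7 × 39 + 4, so there are 39 full weeks plus 4 extra days.
Each full week contributes 5 weekdays (Mon–Fri): 39 × 5 = 195.
The 4 extra days are Wednesday, Thursday, Friday, Saturday — 3 of them qualify.
Total: 195 + 3 = 198.
Holidays: Oct 22, 1981 (Thu); Oct 23, 1981 (Fri); Feb 6, 1982 (Sat).
2 of the 3 holidays fall on weekdays; the rest are weekends and were already excluded.
Business days: 198 − 2 = 196.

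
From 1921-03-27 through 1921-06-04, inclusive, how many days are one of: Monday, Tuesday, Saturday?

30

1921-03-27 is a Sunday.
The range spans 70 days (inclusive of both endpoints).
70 = 7 × 10, so the span is exactly 10 full weeks.
Each full week contributes 3 days from the set (Mon, Tue, Sat): 10 × 3 = 30.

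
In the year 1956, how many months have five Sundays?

5

A month has five Sundays exactly when Sunday falls within its first (length − 28) days.
Jan: 31 days, starts Sun → 5 of Sun, Mon, Tue ✓
Feb: 29 days, starts Wed → 5 of Wed
Mar: 31 days, starts Thu → 5 of Thu, Fri, Sat
Apr: 30 days, starts Sun → 5 of Sun, Mon ✓
May: 31 days, starts Tue → 5 of Tue, Wed, Thu
Jun: 30 days, starts Fri → 5 of Fri, Sat
Jul: 31 days, starts Sun → 5 of Sun, Mon, Tue ✓
Aug: 31 days, starts Wed → 5 of Wed, Thu, Fri
Sep: 30 days, starts Sat → 5 of Sat, Sun ✓
Oct: 31 days, starts Mon → 5 of Mon, Tue, Wed
Nov: 30 days, starts Thu → 5 of Thu, Fri
Dec: 31 days, starts Sat → 5 of Sat, Sun, Mon ✓
Months with five Sundays: Jan, Apr, Jul, Sep, Dec.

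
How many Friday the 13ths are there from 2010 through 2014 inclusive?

8

Friday-the-13ths by year:
2010: Aug
2011: May
2012: Jan, Apr, Jul
2013: Sep, Dec
2014: Jun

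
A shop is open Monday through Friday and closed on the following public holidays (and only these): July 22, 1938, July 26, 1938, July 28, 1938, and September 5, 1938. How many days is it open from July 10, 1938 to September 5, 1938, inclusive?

July 10, 1938 is a Sunday.
That's 58 days from start to end, counting both.
58 = 7 × 8 + 2, so there are 8 full weeks plus 2 extra days.
Each full week contributes 5 weekdays (Mon–Fri): 8 × 5 = 40.
The 2 extra days are Sun, Mon — 1 of them qualifies.
Total: 40 + 1 = 41.
Holidays: July 22, 1938 (Fri); July 26, 1938 (Tue); July 28, 1938 (Thu); September 5, 1938 (Mon).
All 4 holidays fall on weekdays, so subtract 4.
Business days: 41 − 4 = 37.

37 working days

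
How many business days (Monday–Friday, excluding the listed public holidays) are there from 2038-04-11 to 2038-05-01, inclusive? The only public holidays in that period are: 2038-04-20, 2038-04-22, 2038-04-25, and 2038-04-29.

12 business days

2038-04-11 is a Sunday.
That's 21 days from start to end, counting both.
21 = 7 × 3, so the span is exactly 3 full weeks.
Each full week contributes 5 weekdays (Mon–Fri): 3 × 5 = 15.
Total: 15.
Holidays: 2038-04-20 (Tue); 2038-04-22 (Thu); 2038-04-25 (Sun); 2038-04-29 (Thu).
3 of the 4 holidays fall on weekdays; the rest are weekends and were already excluded.
Business days: 15 − 3 = 12.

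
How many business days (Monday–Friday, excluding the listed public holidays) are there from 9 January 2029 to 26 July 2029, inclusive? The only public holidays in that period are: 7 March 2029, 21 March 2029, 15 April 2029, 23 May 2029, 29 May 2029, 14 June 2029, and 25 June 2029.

9 January 2029 is a Tuesday.
The range spans 199 days (inclusive of both endpoints).
199 = 7 × 28 + 3, so there are 28 full weeks plus 3 extra days.
Each full week contributes 5 weekdays (Mon–Fri): 28 × 5 = 140.
The 3 extra days are Tue, Wed, Thu — 3 of them qualify.
Total: 140 + 3 = 143.
Holidays: 7 March 2029 (Wed); 21 March 2029 (Wed); 15 April 2029 (Sun); 23 May 2029 (Wed); 29 May 2029 (Tue); 14 June 2029 (Thu); 25 June 2029 (Mon).
6 of the 7 holidays fall on weekdays; the rest are weekends and were already excluded.
Business days: 143 − 6 = 137.

137 business days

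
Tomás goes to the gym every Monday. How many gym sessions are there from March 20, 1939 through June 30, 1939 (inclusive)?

March 20, 1939 is a Monday.
From March 20, 1939 to June 30, 1939 is 103 days inclusive.
103 = 7 × 14 + 5, so there are 14 full weeks plus 5 extra days.
Each full week contributes one Monday: 14 so far.
The 5 extra days are Monday, Tuesday, Wednesday, Thursday, Friday — 1 of them qualifies.
Total: 14 + 1 = 15.

15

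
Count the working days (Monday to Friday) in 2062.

260 weekdays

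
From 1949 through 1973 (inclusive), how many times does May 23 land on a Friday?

Day of week of May 23 in each year:
1949: Mon, 1950: Tue, 1951: Wed, 1952: Fri ✓, 1953: Sat, 1954: Sun, 1955: Mon, 1956: Wed, 1957: Thu, 1958: Fri ✓, 1959: Sat, 1960: Mon, 1961: Tue, 1962: Wed, 1963: Thu, 1964: Sat, 1965: Sun, 1966: Mon, 1967: Tue, 1968: Thu, 1969: Fri ✓, 1970: Sat, 1971: Sun, 1972: Tue, 1973: Wed
Fridays: 1952, 1958, 1969.

3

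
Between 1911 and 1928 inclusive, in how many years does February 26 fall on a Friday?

2

Day of week of February 26 in each year:
1911: Sun, 1912: Mon, 1913: Wed, 1914: Thu, 1915: Fri ✓, 1916: Sat, 1917: Mon, 1918: Tue, 1919: Wed, 1920: Thu, 1921: Sat, 1922: Sun, 1923: Mon, 1924: Tue, 1925: Thu, 1926: Fri ✓, 1927: Sat, 1928: Sun
Fridays: 1915, 1926.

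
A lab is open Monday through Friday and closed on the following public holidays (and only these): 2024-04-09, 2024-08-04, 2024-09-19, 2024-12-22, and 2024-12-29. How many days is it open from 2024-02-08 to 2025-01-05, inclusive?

2024-02-08 is a Thursday.
That's 333 days from start to end, counting both.
333 = 7 × 47 + 4, so there are 47 full weeks plus 4 extra days.
Each full week contributes 5 weekdays (Mon–Fri): 47 × 5 = 235.
The 4 extra days are Thu, Fri, Sat, Sun — 2 of them qualify.
Total: 235 + 2 = 237.
Holidays: 2024-04-09 (Tue); 2024-08-04 (Sun); 2024-09-19 (Thu); 2024-12-22 (Sun); 2024-12-29 (Sun).
2 of the 5 holidays fall on weekdays; the rest are weekends and were already excluded.
Business days: 237 − 2 = 235.

235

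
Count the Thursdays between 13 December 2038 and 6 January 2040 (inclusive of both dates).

13 December 2038 is a Monday.
From 13 December 2038 to 6 January 2040 is 390 days inclusive.
390 = 7 × 55 + 5, so there are 55 full weeks plus 5 extra days.
Each full week contributes one Thursday: 55 so far.
The 5 extra days are Monday, Tuesday, Wednesday, Thursday, Friday — 1 of them qualifies.
Total: 55 + 1 = 56.

56 Thursdays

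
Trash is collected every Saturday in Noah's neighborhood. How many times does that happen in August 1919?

5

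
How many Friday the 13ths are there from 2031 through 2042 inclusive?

Friday-the-13ths by year:
2031: Jun
2032: Feb, Aug
2033: May
2034: Jan, Oct
2035: Apr, Jul
2036: Jun
2037: Feb, Mar, Nov
2038: Aug
2039: May
2040: Jan, Apr, Jul
2041: Sep, Dec
2042: Jun

20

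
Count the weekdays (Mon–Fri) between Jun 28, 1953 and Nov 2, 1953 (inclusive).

91

Jun 28, 1953 is a Sunday.
That's 128 days from start to end, counting both.
128 = 7 × 18 + 2, so there are 18 full weeks plus 2 extra days.
Each full week contributes 5 weekdays (Mon–Fri): 18 × 5 = 90.
The 2 extra days are Sun, Mon — 1 of them qualifies.
Total: 90 + 1 = 91.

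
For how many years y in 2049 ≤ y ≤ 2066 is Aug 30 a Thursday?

Day of week of August 30 in each year:
2049: Mon, 2050: Tue, 2051: Wed, 2052: Fri, 2053: Sat, 2054: Sun, 2055: Mon, 2056: Wed, 2057: Thu ✓, 2058: Fri, 2059: Sat, 2060: Mon, 2061: Tue, 2062: Wed, 2063: Thu ✓, 2064: Sat, 2065: Sun, 2066: Mon
Thursdays: 2057, 2063.

2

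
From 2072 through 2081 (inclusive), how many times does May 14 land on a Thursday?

1

Day of week of May 14 in each year:
2072: Sat, 2073: Sun, 2074: Mon, 2075: Tue, 2076: Thu ✓, 2077: Fri, 2078: Sat, 2079: Sun, 2080: Tue, 2081: Wed
Thursdays: 2076.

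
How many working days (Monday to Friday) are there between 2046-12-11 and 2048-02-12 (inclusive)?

307

2046-12-11 is a Tuesday.
The range spans 429 days (inclusive of both endpoints).
429 = 7 × 61 + 2, so there are 61 full weeks plus 2 extra days.
Each full week contributes 5 weekdays (Mon–Fri): 61 × 5 = 305.
The 2 extra days are Tuesday, Wednesday — 2 of them qualify.
Total: 305 + 2 = 307.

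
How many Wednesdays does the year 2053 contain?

53

1 January 2053 is a Wednesday.
The range spans 365 days (inclusive of both endpoints).
365 = 7 × 52 + 1, so there are 52 full weeks plus 1 extra day.
Each full week contributes one Wednesday: 52 so far.
The 1 extra day is Wed — 1 of them qualifies.
Total: 52 + 1 = 53.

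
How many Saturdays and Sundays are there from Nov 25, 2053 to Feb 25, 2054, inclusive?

Nov 25, 2053 is a Tuesday.
From Nov 25, 2053 to Feb 25, 2054 is 93 days inclusive.
93 = 7 × 13 + 2, so there are 13 full weeks plus 2 extra days.
Each full week contributes 2 weekend days (Sat, Sun): 13 × 2 = 26.
The 2 extra days are Tue, Wed — none qualify.
Total: 26 + 0 = 26.

26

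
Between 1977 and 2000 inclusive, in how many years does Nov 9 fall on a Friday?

Day of week of November 9 in each year:
1977: Wed, 1978: Thu, 1979: Fri ✓, 1980: Sun, 1981: Mon, 1982: Tue, 1983: Wed, 1984: Fri ✓, 1985: Sat, 1986: Sun, 1987: Mon, 1988: Wed, 1989: Thu, 1990: Fri ✓, 1991: Sat, 1992: Mon, 1993: Tue, 1994: Wed, 1995: Thu, 1996: Sat, 1997: Sun, 1998: Mon, 1999: Tue, 2000: Thu
Fridays: 1979, 1984, 1990.

3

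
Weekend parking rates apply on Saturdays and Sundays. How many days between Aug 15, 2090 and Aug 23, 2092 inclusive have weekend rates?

211

Aug 15, 2090 is a Tuesday.
That's 740 days from start to end, counting both.
740 = 7 × 105 + 5, so there are 105 full weeks plus 5 extra days.
Each full week contributes 2 weekend days (Sat, Sun): 105 × 2 = 210.
The 5 extra days are Tuesday, Wednesday, Thursday, Friday, Saturday — 1 of them qualifies.
Total: 210 + 1 = 211.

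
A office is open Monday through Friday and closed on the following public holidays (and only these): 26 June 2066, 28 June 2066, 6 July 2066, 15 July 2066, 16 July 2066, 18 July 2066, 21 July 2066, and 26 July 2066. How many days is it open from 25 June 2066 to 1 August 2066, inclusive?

20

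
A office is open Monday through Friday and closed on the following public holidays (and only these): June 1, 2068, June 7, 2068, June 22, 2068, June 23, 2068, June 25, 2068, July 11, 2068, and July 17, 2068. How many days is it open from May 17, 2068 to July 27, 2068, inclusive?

46

May 17, 2068 is a Thursday.
That's 72 days from start to end, counting both.
72 = 7 × 10 + 2, so there are 10 full weeks plus 2 extra days.
Each full week contributes 5 weekdays (Mon–Fri): 10 × 5 = 50.
The 2 extra days are Thursday, Friday — 2 of them qualify.
Total: 50 + 2 = 52.
Holidays: June 1, 2068 (Fri); June 7, 2068 (Thu); June 22, 2068 (Fri); June 23, 2068 (Sat); June 25, 2068 (Mon); July 11, 2068 (Wed); July 17, 2068 (Tue).
6 of the 7 holidays fall on weekdays; the rest are weekends and were already excluded.
Business days: 52 − 6 = 46.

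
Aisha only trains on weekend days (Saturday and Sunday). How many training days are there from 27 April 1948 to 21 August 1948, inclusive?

27 April 1948 is a Tuesday.
The range spans 117 days (inclusive of both endpoints).
117 = 7 × 16 + 5, so there are 16 full weeks plus 5 extra days.
Each full week contributes 2 weekend days (Sat, Sun): 16 × 2 = 32.
The 5 extra days are Tuesday, Wednesday, Thursday, Friday, Saturday — 1 of them qualifies.
Total: 32 + 1 = 33.

33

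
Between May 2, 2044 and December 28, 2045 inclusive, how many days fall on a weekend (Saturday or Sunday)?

May 2, 2044 is a Monday.
From May 2, 2044 to December 28, 2045 is 606 days inclusive.
606 = 7 × 86 + 4, so there are 86 full weeks plus 4 extra days.
Each full week contributes 2 weekend days (Sat, Sun): 86 × 2 = 172.
The 4 extra days are Mon, Tue, Wed, Thu — none qualify.
Total: 172 + 0 = 172.

172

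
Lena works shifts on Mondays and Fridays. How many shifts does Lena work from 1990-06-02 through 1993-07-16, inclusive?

1990-06-02 is a Saturday.
The range spans 1141 days (inclusive of both endpoints).
1141 = 7 × 163, so the span is exactly 163 full weeks.
Each full week contributes 2 days from the set (Mon, Fri): 163 × 2 = 326.
Total: 326.

326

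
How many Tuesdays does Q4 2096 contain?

1 October 2096 is a Monday.
From 1 October 2096 to 31 December 2096 is 92 days inclusive.
92 = 7 × 13 + 1, so there are 13 full weeks plus 1 extra day.
Each full week contributes one Tuesday: 13 so far.
The 1 extra day is Mon — none qualify.
Total: 13 + 0 = 13.

13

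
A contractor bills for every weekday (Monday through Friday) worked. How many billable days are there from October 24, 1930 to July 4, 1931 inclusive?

181

October 24, 1930 is a Friday.
The range spans 254 days (inclusive of both endpoints).
254 = 7 × 36 + 2, so there are 36 full weeks plus 2 extra days.
Each full week contributes 5 weekdays (Mon–Fri): 36 × 5 = 180.
The 2 extra days are Fri, Sat — 1 of them qualifies.
Total: 180 + 1 = 181.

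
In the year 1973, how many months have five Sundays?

4

A month has five Sundays exactly when Sunday falls within its first (length − 28) days.
Jan: 31 days, starts Mon → 5 of Mon, Tue, Wed
Feb: 28 days, starts Thu → 5 of (none)
Mar: 31 days, starts Thu → 5 of Thu, Fri, Sat
Apr: 30 days, starts Sun → 5 of Sun, Mon ✓
May: 31 days, starts Tue → 5 of Tue, Wed, Thu
Jun: 30 days, starts Fri → 5 of Fri, Sat
Jul: 31 days, starts Sun → 5 of Sun, Mon, Tue ✓
Aug: 31 days, starts Wed → 5 of Wed, Thu, Fri
Sep: 30 days, starts Sat → 5 of Sat, Sun ✓
Oct: 31 days, starts Mon → 5 of Mon, Tue, Wed
Nov: 30 days, starts Thu → 5 of Thu, Fri
Dec: 31 days, starts Sat → 5 of Sat, Sun, Mon ✓
Months with five Sundays: Apr, Jul, Sep, Dec.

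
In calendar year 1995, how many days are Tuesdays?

52

Jan 1, 1995 is a Sunday.
That's 365 days from start to end, counting both.
365 = 7 × 52 + 1, so there are 52 full weeks plus 1 extra day.
Each full week contributes one Tuesday: 52 so far.
The 1 extra day is Sun — none qualify.
Total: 52 + 0 = 52.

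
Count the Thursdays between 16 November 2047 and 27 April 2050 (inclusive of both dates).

127

16 November 2047 is a Saturday.
That's 894 days from start to end, counting both.
894 = 7 × 127 + 5, so there are 127 full weeks plus 5 extra days.
Each full week contributes one Thursday: 127 so far.
The 5 extra days are Saturday, Sunday, Monday, Tuesday, Wednesday — none qualify.
Total: 127 + 0 = 127.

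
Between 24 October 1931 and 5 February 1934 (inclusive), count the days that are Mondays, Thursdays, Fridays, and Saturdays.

478

24 October 1931 is a Saturday.
From 24 October 1931 to 5 February 1934 is 836 days inclusive.
836 = 7 × 119 + 3, so there are 119 full weeks plus 3 extra days.
Each full week contributes 4 days from the set (Mon, Thu, Fri, Sat): 119 × 4 = 476.
The 3 extra days are Saturday, Sunday, Monday — 2 of them qualify.
Total: 476 + 2 = 478.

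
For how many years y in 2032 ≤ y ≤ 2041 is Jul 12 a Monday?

2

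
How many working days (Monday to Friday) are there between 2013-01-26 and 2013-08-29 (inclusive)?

2013-01-26 is a Saturday.
That's 216 days from start to end, counting both.
216 = 7 × 30 + 6, so there are 30 full weeks plus 6 extra days.
Each full week contributes 5 weekdays (Mon–Fri): 30 × 5 = 150.
The 6 extra days are Sat, Sun, Mon, Tue, Wed, Thu — 4 of them qualify.
Total: 150 + 4 = 154.

154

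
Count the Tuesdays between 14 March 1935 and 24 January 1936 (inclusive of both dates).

45

14 March 1935 is a Thursday.
From 14 March 1935 to 24 January 1936 is 317 days inclusive.
317 = 7 × 45 + 2, so there are 45 full weeks plus 2 extra days.
Each full week contributes one Tuesday: 45 so far.
The 2 extra days are Thursday, Friday — none qualify.
Total: 45 + 0 = 45.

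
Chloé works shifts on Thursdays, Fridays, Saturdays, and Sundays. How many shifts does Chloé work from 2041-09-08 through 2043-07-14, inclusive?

385

2041-09-08 is a Sunday.
From 2041-09-08 to 2043-07-14 is 675 days inclusive.
675 = 7 × 96 + 3, so there are 96 full weeks plus 3 extra days.
Each full week contributes 4 days from the set (Thu, Fri, Sat, Sun): 96 × 4 = 384.
The 3 extra days are Sunday, Monday, Tuesday — 1 of them qualifies.
Total: 384 + 1 = 385.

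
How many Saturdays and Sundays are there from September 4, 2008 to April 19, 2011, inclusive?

September 4, 2008 is a Thursday.
That's 958 days from start to end, counting both.
958 = 7 × 136 + 6, so there are 136 full weeks plus 6 extra days.
Each full week contributes 2 weekend days (Sat, Sun): 136 × 2 = 272.
The 6 extra days are Thu, Fri, Sat, Sun, Mon, Tue — 2 of them qualify.
Total: 272 + 2 = 274.

274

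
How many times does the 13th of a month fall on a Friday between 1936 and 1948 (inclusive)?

Friday-the-13ths by year:
1936: Mar, Nov
1937: Aug
1938: May
1939: Jan, Oct
1940: Sep, Dec
1941: Jun
1942: Feb, Mar, Nov
1943: Aug
1944: Oct
1945: Apr, Jul
1946: Sep, Dec
1947: Jun
1948: Feb, Aug

21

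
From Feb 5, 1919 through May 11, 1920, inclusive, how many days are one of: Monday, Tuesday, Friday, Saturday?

Feb 5, 1919 is a Wednesday.
From Feb 5, 1919 to May 11, 1920 is 462 days inclusive.
462 = 7 × 66, so the span is exactly 66 full weeks.
Each full week contributes 4 days from the set (Mon, Tue, Fri, Sat): 66 × 4 = 264.
Total: 264.

264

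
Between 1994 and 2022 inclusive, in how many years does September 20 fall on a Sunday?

Day of week of September 20 in each year:
1994: Tue, 1995: Wed, 1996: Fri, 1997: Sat, 1998: Sun ✓, 1999: Mon, 2000: Wed, 2001: Thu, 2002: Fri, 2003: Sat, 2004: Mon, 2005: Tue, 2006: Wed, 2007: Thu, 2008: Sat, 2009: Sun ✓, 2010: Mon, 2011: Tue, 2012: Thu, 2013: Fri, 2014: Sat, 2015: Sun ✓, 2016: Tue, 2017: Wed, 2018: Thu, 2019: Fri, 2020: Sun ✓, 2021: Mon, 2022: Tue
Sundays: 1998, 2009, 2015, 2020.

4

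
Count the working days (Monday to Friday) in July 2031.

23

July 1, 2031 is a Tuesday.
That's 31 days from start to end, counting both.
31 = 7 × 4 + 3, so there are 4 full weeks plus 3 extra days.
Each full week contributes 5 weekdays (Mon–Fri): 4 × 5 = 20.
The 3 extra days are Tue, Wed, Thu — 3 of them qualify.
Total: 20 + 3 = 23.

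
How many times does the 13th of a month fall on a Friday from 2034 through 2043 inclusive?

19

Friday-the-13ths by year:
2034: Jan, Oct
2035: Apr, Jul
2036: Jun
2037: Feb, Mar, Nov
2038: Aug
2039: May
2040: Jan, Apr, Jul
2041: Sep, Dec
2042: Jun
2043: Feb, Mar, Nov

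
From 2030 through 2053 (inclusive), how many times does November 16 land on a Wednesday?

4

Day of week of November 16 in each year:
2030: Sat, 2031: Sun, 2032: Tue, 2033: Wed ✓, 2034: Thu, 2035: Fri, 2036: Sun, 2037: Mon, 2038: Tue, 2039: Wed ✓, 2040: Fri, 2041: Sat, 2042: Sun, 2043: Mon, 2044: Wed ✓, 2045: Thu, 2046: Fri, 2047: Sat, 2048: Mon, 2049: Tue, 2050: Wed ✓, 2051: Thu, 2052: Sat, 2053: Sun
Wednesdays: 2033, 2039, 2044, 2050.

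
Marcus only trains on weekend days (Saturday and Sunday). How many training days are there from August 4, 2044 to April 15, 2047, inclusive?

282

August 4, 2044 is a Thursday.
That's 985 days from start to end, counting both.
985 = 7 × 140 + 5, so there are 140 full weeks plus 5 extra days.
Each full week contributes 2 weekend days (Sat, Sun): 140 × 2 = 280.
The 5 extra days are Thursday, Friday, Saturday, Sunday, Monday — 2 of them qualify.
Total: 280 + 2 = 282.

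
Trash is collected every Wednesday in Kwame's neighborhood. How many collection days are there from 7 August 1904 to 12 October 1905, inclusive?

62 Wednesdays

7 August 1904 is a Sunday.
That's 432 days from start to end, counting both.
432 = 7 × 61 + 5, so there are 61 full weeks plus 5 extra days.
Each full week contributes one Wednesday: 61 so far.
The 5 extra days are Sun, Mon, Tue, Wed, Thu — 1 of them qualifies.
Total: 61 + 1 = 62.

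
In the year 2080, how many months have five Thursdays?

A month has five Thursdays exactly when Thursday falls within its first (length − 28) days.
Jan: 31 days, starts Mon → 5 of Mon, Tue, Wed
Feb: 29 days, starts Thu → 5 of Thu ✓
Mar: 31 days, starts Fri → 5 of Fri, Sat, Sun
Apr: 30 days, starts Mon → 5 of Mon, Tue
May: 31 days, starts Wed → 5 of Wed, Thu, Fri ✓
Jun: 30 days, starts Sat → 5 of Sat, Sun
Jul: 31 days, starts Mon → 5 of Mon, Tue, Wed
Aug: 31 days, starts Thu → 5 of Thu, Fri, Sat ✓
Sep: 30 days, starts Sun → 5 of Sun, Mon
Oct: 31 days, starts Tue → 5 of Tue, Wed, Thu ✓
Nov: 30 days, starts Fri → 5 of Fri, Sat
Dec: 31 days, starts Sun → 5 of Sun, Mon, Tue
Months with five Thursdays: Feb, May, Aug, Oct.

4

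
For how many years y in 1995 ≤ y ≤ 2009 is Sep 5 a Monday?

1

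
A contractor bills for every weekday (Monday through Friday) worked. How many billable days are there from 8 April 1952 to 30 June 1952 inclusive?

8 April 1952 is a Tuesday.
From 8 April 1952 to 30 June 1952 is 84 days inclusive.
84 = 7 × 12, so the span is exactly 12 full weeks.
Each full week contributes 5 weekdays (Mon–Fri): 12 × 5 = 60.

60 weekdays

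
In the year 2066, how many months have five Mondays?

A month has five Mondays exactly when Monday falls within its first (length − 28) days.
Jan: 31 days, starts Fri → 5 of Fri, Sat, Sun
Feb: 28 days, starts Mon → 5 of (none)
Mar: 31 days, starts Mon → 5 of Mon, Tue, Wed ✓
Apr: 30 days, starts Thu → 5 of Thu, Fri
May: 31 days, starts Sat → 5 of Sat, Sun, Mon ✓
Jun: 30 days, starts Tue → 5 of Tue, Wed
Jul: 31 days, starts Thu → 5 of Thu, Fri, Sat
Aug: 31 days, starts Sun → 5 of Sun, Mon, Tue ✓
Sep: 30 days, starts Wed → 5 of Wed, Thu
Oct: 31 days, starts Fri → 5 of Fri, Sat, Sun
Nov: 30 days, starts Mon → 5 of Mon, Tue ✓
Dec: 31 days, starts Wed → 5 of Wed, Thu, Fri
Months with five Mondays: Mar, May, Aug, Nov.

4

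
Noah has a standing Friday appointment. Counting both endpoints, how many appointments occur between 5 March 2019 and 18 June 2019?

5 March 2019 is a Tuesday.
That's 106 days from start to end, counting both.
106 = 7 × 15 + 1, so there are 15 full weeks plus 1 extra day.
Each full week contributes one Friday: 15 so far.
The 1 extra day is Tuesday — none qualify.
Total: 15 + 0 = 15.

15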